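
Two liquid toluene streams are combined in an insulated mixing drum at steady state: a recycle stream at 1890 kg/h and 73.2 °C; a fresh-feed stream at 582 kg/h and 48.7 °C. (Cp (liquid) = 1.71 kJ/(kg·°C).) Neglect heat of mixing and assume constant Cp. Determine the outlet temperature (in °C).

T_out = 67.4 °C

No heat crosses the boundary, so H_out = H_in.
T_out = Σ ṁᵢCp,ᵢTᵢ / Σ ṁᵢCp,ᵢ
      = 285040 / 4227.1 = 67.432 °C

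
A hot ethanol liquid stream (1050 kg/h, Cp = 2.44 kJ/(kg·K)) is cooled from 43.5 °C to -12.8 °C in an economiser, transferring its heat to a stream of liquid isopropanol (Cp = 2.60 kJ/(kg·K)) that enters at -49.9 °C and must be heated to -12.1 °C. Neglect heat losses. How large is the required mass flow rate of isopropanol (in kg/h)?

ṁ_c = 1470 kg/h

Heat released by hot stream: Q = 1050 × 2.44 × (43.5 − -12.8) = 144240 kJ/h
Energy balance on cold side (adiabatic exchanger): Q = ṁ_c·Cp_c·(T_c,out − T_c,in)
ṁ_c = 144240 / [2.60 × (-12.1 − -49.9)] = 1467.6 kg/h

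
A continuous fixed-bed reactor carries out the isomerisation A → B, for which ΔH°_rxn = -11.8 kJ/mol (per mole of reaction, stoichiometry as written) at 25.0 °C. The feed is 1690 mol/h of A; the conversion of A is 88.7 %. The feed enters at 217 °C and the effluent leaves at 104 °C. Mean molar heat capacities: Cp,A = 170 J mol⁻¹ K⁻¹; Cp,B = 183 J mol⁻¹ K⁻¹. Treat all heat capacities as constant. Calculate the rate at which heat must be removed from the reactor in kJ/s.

Extent of reaction ξ = 0.887 × 1690 = 1499 mol/h
Reaction term: ξ·ΔH°_rxn = 1499 × -11.8 = -17689 kJ/h
Sensible, feed 217→25 °C: -55162 kJ/h
Outlet flows (mol/h): A 190.97, B 1499
Sensible, products 25→104 °C: 24236 kJ/h
Q = ΔH = -48614 kJ/h = -13.504 kW
Heat removed = 13.504 kJ/s

Q_out = 13.5 kJ/s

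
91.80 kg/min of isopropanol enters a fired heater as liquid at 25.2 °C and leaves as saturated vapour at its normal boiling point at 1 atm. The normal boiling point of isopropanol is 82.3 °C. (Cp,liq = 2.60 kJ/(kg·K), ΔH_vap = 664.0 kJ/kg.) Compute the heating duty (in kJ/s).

Q = 1240 kJ/s

liquid 25.2→82.3 °C: 148.46 kJ/kg
vaporisation at 82.3 °C: 664 kJ/kg
Δh = 148.46 + 664 = 812.46 kJ/kg
Q = ṁ·Δh = 91.80 kg/min × 812.46 kJ/kg = 74584 kJ/min
|Q| = 1243.1 kW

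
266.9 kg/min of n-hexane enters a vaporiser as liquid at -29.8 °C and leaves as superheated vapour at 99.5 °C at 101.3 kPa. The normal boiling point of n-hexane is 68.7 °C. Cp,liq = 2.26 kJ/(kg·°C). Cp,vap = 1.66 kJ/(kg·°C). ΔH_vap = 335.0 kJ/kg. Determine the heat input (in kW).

liquid -29.8→68.7 °C: 222.61 kJ/kg
vaporisation at 68.7 °C: 335 kJ/kg
vapour 68.7→99.5 °C: 51.128 kJ/kg
Δh = 222.61 + 335 + 51.128 = 608.74 kJ/kg
Q = ṁ·Δh = 266.9 kg/min × 608.74 kJ/kg = 162470 kJ/min
|Q| = 2707.9 kW

Q = 2710 kW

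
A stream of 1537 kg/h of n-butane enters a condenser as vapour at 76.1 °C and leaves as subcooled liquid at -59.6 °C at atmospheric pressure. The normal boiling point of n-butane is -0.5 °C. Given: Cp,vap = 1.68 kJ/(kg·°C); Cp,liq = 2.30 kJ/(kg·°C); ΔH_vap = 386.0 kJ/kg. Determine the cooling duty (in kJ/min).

Q_c = 16700 kJ/min

vapour 76.1→-0.5 °C: -128.69 kJ/kg
condensation at -0.5 °C: -386 kJ/kg
liquid -0.5→-59.6 °C: -135.93 kJ/kg
Δh = -128.69 + -386 + -135.93 = -650.62 kJ/kg
Q = ṁ·Δh = 1537 kg/h × -650.62 kJ/kg = -1e+06 kJ/h
|Q| = 277.78 kW = 16667 kJ/min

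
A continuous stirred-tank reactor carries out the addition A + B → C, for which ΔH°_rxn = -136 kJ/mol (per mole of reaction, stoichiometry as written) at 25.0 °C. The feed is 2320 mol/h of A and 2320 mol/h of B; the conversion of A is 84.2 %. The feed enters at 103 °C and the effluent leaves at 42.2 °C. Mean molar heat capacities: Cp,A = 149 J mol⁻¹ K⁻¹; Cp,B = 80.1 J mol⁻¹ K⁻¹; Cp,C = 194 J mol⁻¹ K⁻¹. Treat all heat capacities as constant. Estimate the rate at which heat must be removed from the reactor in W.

Q_out = 83100 W

Extent of reaction ξ = 0.842 × 2320 = 1953.4 mol/h
Reaction term: ξ·ΔH°_rxn = 1953.4 × -136 = -265670 kJ/h
Sensible, feed 103→25 °C: -41458 kJ/h
Outlet flows (mol/h): A 366.56, B 366.56, C 1953.4
Sensible, products 25→42.2 °C: 7962.7 kJ/h
Q = ΔH = -299160 kJ/h = -83.101 kW
Heat removed = 83101 W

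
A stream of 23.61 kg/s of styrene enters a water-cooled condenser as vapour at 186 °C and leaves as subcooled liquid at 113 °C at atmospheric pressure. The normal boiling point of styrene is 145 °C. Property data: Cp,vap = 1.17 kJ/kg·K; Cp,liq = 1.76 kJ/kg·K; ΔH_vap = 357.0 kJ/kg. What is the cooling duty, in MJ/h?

Q_c = 39200 MJ/h

vapour 186→145 °C: -47.97 kJ/kg
condensation at 145 °C: -357 kJ/kg
liquid 145→113 °C: -56.32 kJ/kg
Δh = -47.97 + -357 + -56.32 = -461.29 kJ/kg
Q = ṁ·Δh = 23.61 kg/s × -461.29 kJ/kg = -10891 kJ/s
|Q| = 10891 kW = 39208 MJ/h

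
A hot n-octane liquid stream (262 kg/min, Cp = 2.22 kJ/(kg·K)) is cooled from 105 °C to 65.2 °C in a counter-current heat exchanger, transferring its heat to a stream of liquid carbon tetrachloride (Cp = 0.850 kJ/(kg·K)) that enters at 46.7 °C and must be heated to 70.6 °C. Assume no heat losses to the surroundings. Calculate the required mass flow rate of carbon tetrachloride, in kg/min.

ṁ_c = 1140 kg/min

Heat released by hot stream: Q = 262 × 2.22 × (105 − 65.2) = 23149 kJ/min
Energy balance on cold side (adiabatic exchanger): Q = ṁ_c·Cp_c·(T_c,out − T_c,in)
ṁ_c = 23149 / [0.850 × (70.6 − 46.7)] = 1139.5 kg/min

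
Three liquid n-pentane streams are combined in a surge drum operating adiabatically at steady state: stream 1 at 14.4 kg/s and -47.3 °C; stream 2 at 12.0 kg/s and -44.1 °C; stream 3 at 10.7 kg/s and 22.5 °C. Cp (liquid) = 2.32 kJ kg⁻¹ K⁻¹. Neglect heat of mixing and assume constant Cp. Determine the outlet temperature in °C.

T_out = -26.1 °C

Adiabatic, steady state ⇒ Σ ṁᵢCp,ᵢ(T_out − Tᵢ) = 0
T_out = Σ ṁᵢCp,ᵢTᵢ / Σ ṁᵢCp,ᵢ
      = -2249.4 / 86.072 = -26.134 °C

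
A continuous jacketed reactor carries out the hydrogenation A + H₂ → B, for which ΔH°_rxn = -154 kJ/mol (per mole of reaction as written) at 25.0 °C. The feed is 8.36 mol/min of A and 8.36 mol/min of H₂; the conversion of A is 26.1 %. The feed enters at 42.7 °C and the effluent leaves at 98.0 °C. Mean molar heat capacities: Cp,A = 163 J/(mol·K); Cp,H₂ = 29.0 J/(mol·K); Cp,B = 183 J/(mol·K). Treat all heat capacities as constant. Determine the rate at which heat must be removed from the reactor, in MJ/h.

Q_out = 14.9 MJ/h

Extent of reaction ξ = 0.261 × 8.36 = 2.182 mol/min
Reaction term: ξ·ΔH°_rxn = 2.182 × -154 = -336.02 kJ/min
Sensible, feed 42.7→25 °C: -28.411 kJ/min
Outlet flows (mol/min): A 6.178, H₂ 6.178, B 2.182
Sensible, products 25→98.0 °C: 115.74 kJ/min
Q = ΔH = -248.69 kJ/min = -4.1449 kW
Heat removed = 14.922 MJ/h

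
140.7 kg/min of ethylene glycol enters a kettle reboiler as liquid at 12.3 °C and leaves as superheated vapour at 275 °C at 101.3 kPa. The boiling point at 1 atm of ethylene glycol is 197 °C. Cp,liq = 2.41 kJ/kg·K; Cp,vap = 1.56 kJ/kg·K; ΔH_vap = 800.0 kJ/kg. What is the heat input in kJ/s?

liquid 12.3→197 °C: 445.13 kJ/kg
vaporisation at 197 °C: 800 kJ/kg
vapour 197→275 °C: 121.68 kJ/kg
Δh = 445.13 + 800 + 121.68 = 1366.8 kJ/kg
Q = ṁ·Δh = 140.7 kg/min × 1366.8 kJ/kg = 192310 kJ/min
|Q| = 3205.2 kW

Q = 3210 kJ/s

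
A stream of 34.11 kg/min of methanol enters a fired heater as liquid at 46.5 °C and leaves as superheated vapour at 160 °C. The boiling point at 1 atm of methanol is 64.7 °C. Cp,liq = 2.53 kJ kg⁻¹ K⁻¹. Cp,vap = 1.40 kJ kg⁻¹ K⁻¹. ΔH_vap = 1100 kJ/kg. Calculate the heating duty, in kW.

liquid 46.5→64.7 °C: 46.046 kJ/kg
vaporisation at 64.7 °C: 1100 kJ/kg
vapour 64.7→160 °C: 133.42 kJ/kg
Δh = 46.046 + 1100 + 133.42 = 1279.5 kJ/kg
Q = ṁ·Δh = 34.11 kg/min × 1279.5 kJ/kg = 43643 kJ/min
|Q| = 727.38 kW

Q = 727 kW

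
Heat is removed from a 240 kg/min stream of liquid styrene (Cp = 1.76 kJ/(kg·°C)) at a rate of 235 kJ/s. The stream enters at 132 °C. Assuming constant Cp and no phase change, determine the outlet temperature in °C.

T_out = 98.6 °C

Q = 235 kJ/s = 14100 kJ/min
ΔT = Q/(ṁ·Cp) = 14100/(240×1.76) = 33.381 K
T_out = 132 − 33.381 = 98.619 °C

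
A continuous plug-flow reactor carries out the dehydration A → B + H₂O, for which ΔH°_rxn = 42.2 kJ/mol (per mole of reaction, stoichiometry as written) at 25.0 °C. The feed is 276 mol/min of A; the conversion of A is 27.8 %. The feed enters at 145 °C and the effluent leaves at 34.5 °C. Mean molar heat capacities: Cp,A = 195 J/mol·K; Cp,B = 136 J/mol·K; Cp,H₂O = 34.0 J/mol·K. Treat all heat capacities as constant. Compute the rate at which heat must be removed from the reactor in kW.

Q_out = 45.5 kW

Extent of reaction ξ = 0.278 × 276 = 76.728 mol/min
Reaction term: ξ·ΔH°_rxn = 76.728 × 42.2 = 3237.9 kJ/min
Sensible, feed 145→25 °C: -6458.4 kJ/min
Outlet flows (mol/min): A 199.27, B 76.728, H₂O 76.728
Sensible, products 25→34.5 °C: 493.07 kJ/min
Q = ΔH = -2727.4 kJ/min = -45.457 kW
Heat removed = 45.457 kW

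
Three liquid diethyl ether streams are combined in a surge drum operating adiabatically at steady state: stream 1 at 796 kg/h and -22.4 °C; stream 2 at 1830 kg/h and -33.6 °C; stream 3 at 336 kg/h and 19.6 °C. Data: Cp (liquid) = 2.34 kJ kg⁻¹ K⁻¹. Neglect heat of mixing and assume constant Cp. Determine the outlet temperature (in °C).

Energy balance with Q = 0: Σ ṁᵢCp,ᵢ(T_out − Tᵢ) = 0
T_out = Σ ṁᵢCp,ᵢTᵢ / Σ ṁᵢCp,ᵢ
      = -170190 / 6931.1 = -24.555 °C

T_out = -24.6 °C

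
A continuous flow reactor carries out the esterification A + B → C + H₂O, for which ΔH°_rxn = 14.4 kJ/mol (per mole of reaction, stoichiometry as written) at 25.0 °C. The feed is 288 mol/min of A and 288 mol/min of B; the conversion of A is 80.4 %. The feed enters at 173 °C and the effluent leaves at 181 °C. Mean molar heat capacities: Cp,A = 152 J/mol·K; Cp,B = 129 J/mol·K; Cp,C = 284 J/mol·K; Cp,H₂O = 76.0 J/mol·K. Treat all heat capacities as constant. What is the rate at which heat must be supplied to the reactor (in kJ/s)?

Extent of reaction ξ = 0.804 × 288 = 231.55 mol/min
Reaction term: ξ·ΔH°_rxn = 231.55 × 14.4 = 3334.3 kJ/min
Sensible, feed 173→25 °C: -11977 kJ/min
Outlet flows (mol/min): A 56.448, B 56.448, C 231.55, H₂O 231.55
Sensible, products 25→181 °C: 15478 kJ/min
Q = ΔH = 6835.4 kJ/min = 113.92 kW
Heat supplied = 113.92 kJ/s

Q_in = 114 kJ/s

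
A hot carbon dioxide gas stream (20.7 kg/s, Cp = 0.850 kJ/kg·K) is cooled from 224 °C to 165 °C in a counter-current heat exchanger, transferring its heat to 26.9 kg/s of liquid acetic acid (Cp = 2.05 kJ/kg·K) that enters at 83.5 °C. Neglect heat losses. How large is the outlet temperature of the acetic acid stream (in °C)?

T_c,out = 102 °C

Heat released by hot stream: Q = 20.7 × 0.850 × (224 − 165) = 1038.1 kJ/s
Energy balance on cold side (adiabatic exchanger): Q = ṁ_c·Cp_c·(T_c,out − T_c,in)
T_c,out = 83.5 + 1038.1/(26.9 × 2.05) = 102.33 °C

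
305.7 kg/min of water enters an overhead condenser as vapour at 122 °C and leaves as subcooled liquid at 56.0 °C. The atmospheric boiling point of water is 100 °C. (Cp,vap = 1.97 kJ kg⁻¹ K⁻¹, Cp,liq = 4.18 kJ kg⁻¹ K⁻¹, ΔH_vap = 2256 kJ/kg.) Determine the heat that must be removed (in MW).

vapour 122→100 °C: -43.34 kJ/kg
condensation at 100 °C: -2256 kJ/kg
liquid 100→56.0 °C: -183.92 kJ/kg
Δh = -43.34 + -2256 + -183.92 = -2483.3 kJ/kg
Q = ṁ·Δh = 305.7 kg/min × -2483.3 kJ/kg = -759130 kJ/min
|Q| = 12652 kW = 12.652 MW

Q_c = 12.7 MW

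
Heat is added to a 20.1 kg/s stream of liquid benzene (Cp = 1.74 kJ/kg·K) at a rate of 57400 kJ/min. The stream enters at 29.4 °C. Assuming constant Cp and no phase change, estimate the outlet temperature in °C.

T_out = 56.8 °C

Q = 57400 kJ/min = 956.67 kJ/s
ΔT = Q/(ṁ·Cp) = 956.67/(20.1×1.74) = 27.354 K
T_out = 29.4 + 27.354 = 56.754 °C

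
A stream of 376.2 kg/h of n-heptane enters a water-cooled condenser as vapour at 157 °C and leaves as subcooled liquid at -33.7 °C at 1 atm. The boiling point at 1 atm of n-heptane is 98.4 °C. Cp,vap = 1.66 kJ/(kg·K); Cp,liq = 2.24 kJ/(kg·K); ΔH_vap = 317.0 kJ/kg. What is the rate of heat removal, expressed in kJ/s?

vapour 157→98.4 °C: -97.276 kJ/kg
condensation at 98.4 °C: -317 kJ/kg
liquid 98.4→-33.7 °C: -295.9 kJ/kg
Δh = -97.276 + -317 + -295.9 = -710.18 kJ/kg
Q = ṁ·Δh = 376.2 kg/h × -710.18 kJ/kg = -267170 kJ/h
|Q| = 74.214 kW

Q_c = 74.2 kJ/s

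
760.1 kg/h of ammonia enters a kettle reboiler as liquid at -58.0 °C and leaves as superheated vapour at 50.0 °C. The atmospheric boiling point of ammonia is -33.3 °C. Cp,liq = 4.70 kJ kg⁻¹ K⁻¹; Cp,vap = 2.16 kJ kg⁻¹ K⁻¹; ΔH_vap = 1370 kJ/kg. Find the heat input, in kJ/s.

liquid -58.0→-33.3 °C: 116.09 kJ/kg
vaporisation at -33.3 °C: 1370 kJ/kg
vapour -33.3→50.0 °C: 179.93 kJ/kg
Δh = 116.09 + 1370 + 179.93 = 1666 kJ/kg
Q = ṁ·Δh = 760.1 kg/h × 1666 kJ/kg = 1.2663e+06 kJ/h
|Q| = 351.76 kW

Q = 352 kJ/s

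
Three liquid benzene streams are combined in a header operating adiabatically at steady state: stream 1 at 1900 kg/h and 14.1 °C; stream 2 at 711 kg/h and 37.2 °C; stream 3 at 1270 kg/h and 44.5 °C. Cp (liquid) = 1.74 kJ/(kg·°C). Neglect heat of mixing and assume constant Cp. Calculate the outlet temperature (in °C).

Adiabatic, steady state ⇒ Σ ṁᵢCp,ᵢ(T_out − Tᵢ) = 0
T_out = Σ ṁᵢCp,ᵢTᵢ / Σ ṁᵢCp,ᵢ
      = 190970 / 6752.9 = 28.28 °C

T_out = 28.3 °C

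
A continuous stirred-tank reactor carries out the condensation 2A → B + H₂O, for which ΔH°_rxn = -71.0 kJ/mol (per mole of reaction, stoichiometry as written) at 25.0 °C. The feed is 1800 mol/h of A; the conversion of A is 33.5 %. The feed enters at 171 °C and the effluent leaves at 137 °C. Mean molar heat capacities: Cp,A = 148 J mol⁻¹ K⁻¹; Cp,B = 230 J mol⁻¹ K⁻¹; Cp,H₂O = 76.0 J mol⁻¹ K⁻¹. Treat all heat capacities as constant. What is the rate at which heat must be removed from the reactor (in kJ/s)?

Q_out = 8.37 kJ/s

Extent of reaction ξ = 0.335 × 1800 / 2 = 301.5 mol/h
Reaction term: ξ·ΔH°_rxn = 301.5 × -71.0 = -21406 kJ/h
Sensible, feed 171→25 °C: -38894 kJ/h
Outlet flows (mol/h): A 1197, B 301.5, H₂O 301.5
Sensible, products 25→137 °C: 30174 kJ/h
Q = ΔH = -30126 kJ/h = -8.3685 kW
Heat removed = 8.3685 kJ/s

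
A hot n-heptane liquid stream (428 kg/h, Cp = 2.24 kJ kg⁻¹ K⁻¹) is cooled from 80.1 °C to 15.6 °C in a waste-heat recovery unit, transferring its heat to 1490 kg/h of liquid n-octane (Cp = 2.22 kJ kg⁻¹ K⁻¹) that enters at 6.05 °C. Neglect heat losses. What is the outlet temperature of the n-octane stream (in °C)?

Heat released by hot stream: Q = 428 × 2.24 × (80.1 − 15.6) = 61837 kJ/h
Energy balance on cold side (adiabatic exchanger): Q = ṁ_c·Cp_c·(T_c,out − T_c,in)
T_c,out = 6.05 + 61837/(1490 × 2.22) = 24.744 °C

T_c,out = 24.7 °C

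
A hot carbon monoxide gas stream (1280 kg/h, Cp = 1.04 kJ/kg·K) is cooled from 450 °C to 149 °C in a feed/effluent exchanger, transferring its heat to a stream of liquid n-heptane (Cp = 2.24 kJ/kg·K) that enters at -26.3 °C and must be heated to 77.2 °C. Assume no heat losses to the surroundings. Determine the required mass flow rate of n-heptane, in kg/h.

ṁ_c = 1730 kg/h

Heat released by hot stream: Q = 1280 × 1.04 × (450 − 149) = 400690 kJ/h
Energy balance on cold side (adiabatic exchanger): Q = ṁ_c·Cp_c·(T_c,out − T_c,in)
ṁ_c = 400690 / [2.24 × (77.2 − -26.3)] = 1728.3 kg/h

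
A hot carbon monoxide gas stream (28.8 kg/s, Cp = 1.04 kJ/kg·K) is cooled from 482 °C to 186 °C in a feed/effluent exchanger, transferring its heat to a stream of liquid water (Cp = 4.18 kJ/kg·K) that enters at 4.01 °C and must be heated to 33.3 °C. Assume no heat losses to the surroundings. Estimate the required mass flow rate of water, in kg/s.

Heat released by hot stream: Q = 28.8 × 1.04 × (482 − 186) = 8865.8 kJ/s
Energy balance on cold side (adiabatic exchanger): Q = ṁ_c·Cp_c·(T_c,out − T_c,in)
ṁ_c = 8865.8 / [4.18 × (33.3 − 4.01)] = 72.414 kg/s

ṁ_c = 72.4 kg/s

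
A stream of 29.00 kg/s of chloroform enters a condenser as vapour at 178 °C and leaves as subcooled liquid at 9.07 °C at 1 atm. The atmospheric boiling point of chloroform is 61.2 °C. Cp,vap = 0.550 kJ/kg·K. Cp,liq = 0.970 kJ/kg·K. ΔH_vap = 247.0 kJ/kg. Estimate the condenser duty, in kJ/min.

vapour 178→61.2 °C: -64.24 kJ/kg
condensation at 61.2 °C: -247 kJ/kg
liquid 61.2→9.07 °C: -50.566 kJ/kg
Δh = -64.24 + -247 + -50.566 = -361.81 kJ/kg
Q = ṁ·Δh = 29.00 kg/s × -361.81 kJ/kg = -10492 kJ/s
|Q| = 10492 kW = 629540 kJ/min

Q_c = 630000 kJ/min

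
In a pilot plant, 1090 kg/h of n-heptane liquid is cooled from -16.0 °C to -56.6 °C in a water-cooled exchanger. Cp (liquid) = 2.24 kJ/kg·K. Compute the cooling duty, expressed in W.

Q = ṁ·Cp·ΔT = 1090 × 2.24 × (-56.6 − -16.0) = -99129 kJ/h
Converting: 99129 / 3600 s = 27.536 kW
Cooling duty = 27536 W

Q_c = 27500 W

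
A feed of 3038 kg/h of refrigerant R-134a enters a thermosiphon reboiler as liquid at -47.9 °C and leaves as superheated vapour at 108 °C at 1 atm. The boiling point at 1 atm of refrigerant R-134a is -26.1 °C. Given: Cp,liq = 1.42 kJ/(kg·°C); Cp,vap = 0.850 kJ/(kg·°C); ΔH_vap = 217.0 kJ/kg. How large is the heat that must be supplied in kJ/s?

Q = 305 kJ/s

liquid -47.9→-26.1 °C: 30.956 kJ/kg
vaporisation at -26.1 °C: 217 kJ/kg
vapour -26.1→108 °C: 113.98 kJ/kg
Δh = 30.956 + 217 + 113.98 = 361.94 kJ/kg
Q = ṁ·Δh = 3038 kg/h × 361.94 kJ/kg = 1.0996e+06 kJ/h
|Q| = 305.44 kW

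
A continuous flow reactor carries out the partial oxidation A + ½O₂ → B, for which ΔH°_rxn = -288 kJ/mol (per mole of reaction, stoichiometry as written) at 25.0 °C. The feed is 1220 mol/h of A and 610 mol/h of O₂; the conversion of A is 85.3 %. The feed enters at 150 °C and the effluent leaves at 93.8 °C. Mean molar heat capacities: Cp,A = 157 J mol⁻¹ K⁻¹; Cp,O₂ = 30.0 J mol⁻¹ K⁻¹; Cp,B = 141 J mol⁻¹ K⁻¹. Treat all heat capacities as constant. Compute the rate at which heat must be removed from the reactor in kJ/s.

Q_out = 87.1 kJ/s

Extent of reaction ξ = 0.853 × 1220 = 1040.7 mol/h
Reaction term: ξ·ΔH°_rxn = 1040.7 × -288 = -299710 kJ/h
Sensible, feed 150→25 °C: -26230 kJ/h
Outlet flows (mol/h): A 179.34, O₂ 89.67, B 1040.7
Sensible, products 25→93.8 °C: 12217 kJ/h
Q = ΔH = -313720 kJ/h = -87.145 kW
Heat removed = 87.145 kJ/s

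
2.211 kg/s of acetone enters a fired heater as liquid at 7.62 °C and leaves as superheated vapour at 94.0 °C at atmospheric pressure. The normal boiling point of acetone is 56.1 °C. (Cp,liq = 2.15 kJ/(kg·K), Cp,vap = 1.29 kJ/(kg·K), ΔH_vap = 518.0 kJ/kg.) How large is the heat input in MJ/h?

liquid 7.62→56.1 °C: 104.23 kJ/kg
vaporisation at 56.1 °C: 518 kJ/kg
vapour 56.1→94.0 °C: 48.891 kJ/kg
Δh = 104.23 + 518 + 48.891 = 671.12 kJ/kg
Q = ṁ·Δh = 2.211 kg/s × 671.12 kJ/kg = 1483.9 kJ/s
|Q| = 1483.9 kW = 5341.9 MJ/h

Q = 5340 MJ/h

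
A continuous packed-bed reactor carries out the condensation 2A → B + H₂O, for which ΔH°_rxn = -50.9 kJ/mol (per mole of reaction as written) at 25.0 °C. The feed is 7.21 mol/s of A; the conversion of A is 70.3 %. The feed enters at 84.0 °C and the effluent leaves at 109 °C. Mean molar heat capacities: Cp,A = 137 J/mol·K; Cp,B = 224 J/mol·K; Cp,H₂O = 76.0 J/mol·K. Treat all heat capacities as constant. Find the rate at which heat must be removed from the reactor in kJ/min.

Extent of reaction ξ = 0.703 × 7.21 / 2 = 2.5343 mol/s
Reaction term: ξ·ΔH°_rxn = 2.5343 × -50.9 = -129 kJ/s
Sensible, feed 84.0→25 °C: -58.278 kJ/s
Outlet flows (mol/s): A 2.1414, B 2.5343, H₂O 2.5343
Sensible, products 25→109 °C: 88.508 kJ/s
Q = ΔH = -98.767 kJ/s = -98.767 kW
Heat removed = 5926 kJ/min

Q_out = 5930 kJ/min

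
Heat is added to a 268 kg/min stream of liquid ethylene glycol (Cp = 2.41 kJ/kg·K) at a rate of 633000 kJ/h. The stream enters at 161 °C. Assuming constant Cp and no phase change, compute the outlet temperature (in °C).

T_out = 177 °C

Q = 633000 kJ/h = 10550 kJ/min
ΔT = Q/(ṁ·Cp) = 10550/(268×2.41) = 16.334 K
T_out = 161 + 16.334 = 177.33 °C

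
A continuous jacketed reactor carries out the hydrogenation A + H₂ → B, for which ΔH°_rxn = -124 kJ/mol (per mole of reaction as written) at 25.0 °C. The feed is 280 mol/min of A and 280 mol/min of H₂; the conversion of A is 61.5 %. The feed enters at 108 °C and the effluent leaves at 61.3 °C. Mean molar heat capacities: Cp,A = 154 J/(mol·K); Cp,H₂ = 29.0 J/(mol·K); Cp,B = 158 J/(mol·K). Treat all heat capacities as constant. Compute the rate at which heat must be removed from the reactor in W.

Q_out = 398000 W

Extent of reaction ξ = 0.615 × 280 = 172.2 mol/min
Reaction term: ξ·ΔH°_rxn = 172.2 × -124 = -21353 kJ/min
Sensible, feed 108→25 °C: -4252.9 kJ/min
Outlet flows (mol/min): A 107.8, H₂ 107.8, B 172.2
Sensible, products 25→61.3 °C: 1703.7 kJ/min
Q = ΔH = -23902 kJ/min = -398.37 kW
Heat removed = 398370 W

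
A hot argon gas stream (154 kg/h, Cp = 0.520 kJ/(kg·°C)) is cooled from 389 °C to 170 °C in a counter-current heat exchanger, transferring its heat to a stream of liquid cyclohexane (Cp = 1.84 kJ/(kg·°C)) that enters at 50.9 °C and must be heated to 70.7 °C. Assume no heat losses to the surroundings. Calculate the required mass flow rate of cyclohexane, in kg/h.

Heat released by hot stream: Q = 154 × 0.520 × (389 − 170) = 17538 kJ/h
Energy balance on cold side (adiabatic exchanger): Q = ṁ_c·Cp_c·(T_c,out − T_c,in)
ṁ_c = 17538 / [1.84 × (70.7 − 50.9)] = 481.38 kg/h

ṁ_c = 481 kg/h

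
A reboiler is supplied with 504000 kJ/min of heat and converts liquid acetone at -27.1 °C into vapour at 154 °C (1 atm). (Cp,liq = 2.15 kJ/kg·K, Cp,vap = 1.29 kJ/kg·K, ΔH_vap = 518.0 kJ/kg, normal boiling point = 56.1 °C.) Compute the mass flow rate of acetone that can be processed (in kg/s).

Δh = 2.15×(56.1−-27.1) + 518.0 + 1.29×(154−56.1) = 823.17 kJ/kg
Q = 504000 kJ/min = 8400 kJ/s = 8400 kJ/s
ṁ = Q/Δh = 8400 / 823.17 = 10.204 kg/s

ṁ = 10.2 kg/s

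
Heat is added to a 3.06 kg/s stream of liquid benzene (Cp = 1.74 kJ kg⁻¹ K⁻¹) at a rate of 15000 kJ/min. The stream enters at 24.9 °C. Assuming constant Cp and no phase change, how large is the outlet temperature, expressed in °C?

T_out = 71.9 °C

Q = 15000 kJ/min = 250 kJ/s
ΔT = Q/(ṁ·Cp) = 250/(3.06×1.74) = 46.954 K
T_out = 24.9 + 46.954 = 71.854 °C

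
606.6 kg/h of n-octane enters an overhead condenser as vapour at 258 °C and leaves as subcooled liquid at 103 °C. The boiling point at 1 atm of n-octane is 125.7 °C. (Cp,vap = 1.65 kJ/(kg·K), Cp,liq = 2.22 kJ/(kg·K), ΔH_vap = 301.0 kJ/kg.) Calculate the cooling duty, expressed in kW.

Q_c = 96.0 kW

vapour 258→125.7 °C: -218.3 kJ/kg
condensation at 125.7 °C: -301 kJ/kg
liquid 125.7→103 °C: -50.394 kJ/kg
Δh = -218.3 + -301 + -50.394 = -569.69 kJ/kg
Q = ṁ·Δh = 606.6 kg/h × -569.69 kJ/kg = -345570 kJ/h
|Q| = 95.993 kW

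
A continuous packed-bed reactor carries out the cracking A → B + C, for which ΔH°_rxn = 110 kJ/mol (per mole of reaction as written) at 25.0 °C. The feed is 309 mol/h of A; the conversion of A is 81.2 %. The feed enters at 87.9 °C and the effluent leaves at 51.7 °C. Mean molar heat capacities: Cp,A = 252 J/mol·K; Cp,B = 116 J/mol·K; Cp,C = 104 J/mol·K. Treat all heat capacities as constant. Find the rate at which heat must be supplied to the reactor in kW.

Extent of reaction ξ = 0.812 × 309 = 250.91 mol/h
Reaction term: ξ·ΔH°_rxn = 250.91 × 110 = 27600 kJ/h
Sensible, feed 87.9→25 °C: -4897.9 kJ/h
Outlet flows (mol/h): A 58.092, B 250.91, C 250.91
Sensible, products 25→51.7 °C: 1864.7 kJ/h
Q = ΔH = 24567 kJ/h = 6.8241 kW
Heat supplied = 6.8241 kW

Q_in = 6.82 kW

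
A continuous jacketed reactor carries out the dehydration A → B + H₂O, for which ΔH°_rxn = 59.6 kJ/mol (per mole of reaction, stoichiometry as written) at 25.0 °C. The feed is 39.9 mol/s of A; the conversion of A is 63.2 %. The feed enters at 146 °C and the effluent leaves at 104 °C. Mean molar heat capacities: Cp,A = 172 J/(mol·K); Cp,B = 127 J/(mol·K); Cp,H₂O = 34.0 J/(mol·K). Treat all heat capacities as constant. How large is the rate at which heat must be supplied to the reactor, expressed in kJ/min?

Extent of reaction ξ = 0.632 × 39.9 = 25.217 mol/s
Reaction term: ξ·ΔH°_rxn = 25.217 × 59.6 = 1502.9 kJ/s
Sensible, feed 146→25 °C: -830.4 kJ/s
Outlet flows (mol/s): A 14.683, B 25.217, H₂O 25.217
Sensible, products 25→104 °C: 520.25 kJ/s
Q = ΔH = 1192.8 kJ/s = 1192.8 kW
Heat supplied = 71566 kJ/min

Q_in = 71600 kJ/min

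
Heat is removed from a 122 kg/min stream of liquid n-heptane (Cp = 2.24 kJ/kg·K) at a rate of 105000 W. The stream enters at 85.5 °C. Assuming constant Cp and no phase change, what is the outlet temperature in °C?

Q = 105000 W = 6300 kJ/min
ΔT = Q/(ṁ·Cp) = 6300/(122×2.24) = 23.053 K
T_out = 85.5 − 23.053 = 62.447 °C

T_out = 62.4 °C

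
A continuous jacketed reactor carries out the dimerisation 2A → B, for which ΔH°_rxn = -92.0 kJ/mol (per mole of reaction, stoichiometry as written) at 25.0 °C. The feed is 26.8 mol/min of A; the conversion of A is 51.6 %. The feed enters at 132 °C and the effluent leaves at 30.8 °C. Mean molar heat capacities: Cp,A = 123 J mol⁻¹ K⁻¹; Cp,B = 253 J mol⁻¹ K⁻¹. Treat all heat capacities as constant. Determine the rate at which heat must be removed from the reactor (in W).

Extent of reaction ξ = 0.516 × 26.8 / 2 = 6.9144 mol/min
Reaction term: ξ·ΔH°_rxn = 6.9144 × -92.0 = -636.12 kJ/min
Sensible, feed 132→25 °C: -352.71 kJ/min
Outlet flows (mol/min): A 12.971, B 6.9144
Sensible, products 25→30.8 °C: 19.4 kJ/min
Q = ΔH = -969.44 kJ/min = -16.157 kW
Heat removed = 16157 W

Q_out = 16200 W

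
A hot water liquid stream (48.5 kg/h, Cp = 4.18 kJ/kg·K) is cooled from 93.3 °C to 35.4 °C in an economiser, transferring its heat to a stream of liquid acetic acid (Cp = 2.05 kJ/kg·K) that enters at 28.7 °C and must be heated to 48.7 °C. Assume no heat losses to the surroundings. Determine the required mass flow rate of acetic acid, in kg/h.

Heat released by hot stream: Q = 48.5 × 4.18 × (93.3 − 35.4) = 11738 kJ/h
Energy balance on cold side (adiabatic exchanger): Q = ṁ_c·Cp_c·(T_c,out − T_c,in)
ṁ_c = 11738 / [2.05 × (48.7 − 28.7)] = 286.29 kg/h

ṁ_c = 286 kg/h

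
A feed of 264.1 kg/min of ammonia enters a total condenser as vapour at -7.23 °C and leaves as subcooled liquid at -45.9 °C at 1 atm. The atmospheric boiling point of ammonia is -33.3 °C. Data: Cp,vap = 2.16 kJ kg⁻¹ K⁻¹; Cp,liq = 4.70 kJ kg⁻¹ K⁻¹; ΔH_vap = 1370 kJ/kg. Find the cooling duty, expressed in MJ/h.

Q_c = 23500 MJ/h

vapour -7.23→-33.3 °C: -56.311 kJ/kg
condensation at -33.3 °C: -1370 kJ/kg
liquid -33.3→-45.9 °C: -59.22 kJ/kg
Δh = -56.311 + -1370 + -59.22 = -1485.5 kJ/kg
Q = ṁ·Δh = 264.1 kg/min × -1485.5 kJ/kg = -392330 kJ/min
|Q| = 6538.8 kW = 23540 MJ/h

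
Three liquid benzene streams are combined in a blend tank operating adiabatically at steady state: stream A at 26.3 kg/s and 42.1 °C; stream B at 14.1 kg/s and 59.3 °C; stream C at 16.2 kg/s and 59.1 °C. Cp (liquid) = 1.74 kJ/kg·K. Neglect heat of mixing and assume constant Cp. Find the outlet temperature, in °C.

No heat crosses the boundary, so H_out = H_in.
Σ ṁᵢCp,ᵢTᵢ = 26.3×1.74×42.1 + 14.1×1.74×59.3 + 16.2×1.74×59.1 = 5047.4
Σ ṁᵢCp,ᵢ = 26.3×1.74 + 14.1×1.74 + 16.2×1.74 = 98.484
T_out = 5047.4 / 98.484 = 51.251 °C

T_out = 51.3 °C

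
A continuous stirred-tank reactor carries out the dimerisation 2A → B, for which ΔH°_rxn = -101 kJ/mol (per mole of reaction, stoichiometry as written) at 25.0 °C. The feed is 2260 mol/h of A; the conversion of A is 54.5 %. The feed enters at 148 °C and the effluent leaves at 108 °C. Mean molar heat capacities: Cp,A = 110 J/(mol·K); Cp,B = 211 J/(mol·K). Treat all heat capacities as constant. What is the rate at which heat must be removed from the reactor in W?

Extent of reaction ξ = 0.545 × 2260 / 2 = 615.85 mol/h
Reaction term: ξ·ΔH°_rxn = 615.85 × -101 = -62201 kJ/h
Sensible, feed 148→25 °C: -30578 kJ/h
Outlet flows (mol/h): A 1028.3, B 615.85
Sensible, products 25→108 °C: 20174 kJ/h
Q = ΔH = -72605 kJ/h = -20.168 kW
Heat removed = 20168 W

Q_out = 20200 W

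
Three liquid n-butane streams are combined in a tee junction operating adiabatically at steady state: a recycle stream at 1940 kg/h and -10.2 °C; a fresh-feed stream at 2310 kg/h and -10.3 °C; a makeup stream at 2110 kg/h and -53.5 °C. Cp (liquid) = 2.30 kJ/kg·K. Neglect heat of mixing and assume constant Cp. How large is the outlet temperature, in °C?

T_out = -24.6 °C

No heat crosses the boundary, so H_out = H_in.
T_out = Σ ṁᵢCp,ᵢTᵢ / Σ ṁᵢCp,ᵢ
      = -359870 / 14628 = -24.602 °C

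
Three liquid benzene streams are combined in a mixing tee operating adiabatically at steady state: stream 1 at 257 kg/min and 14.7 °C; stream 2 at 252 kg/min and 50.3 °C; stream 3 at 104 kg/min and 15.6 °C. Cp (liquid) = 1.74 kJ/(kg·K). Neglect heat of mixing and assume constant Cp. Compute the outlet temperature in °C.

T_out = 29.5 °C

Energy balance with Q = 0: Σ ṁᵢCp,ᵢ(T_out − Tᵢ) = 0
Σ ṁᵢCp,ᵢTᵢ = 257×1.74×14.7 + 252×1.74×50.3 + 104×1.74×15.6 = 31452
Σ ṁᵢCp,ᵢ = 257×1.74 + 252×1.74 + 104×1.74 = 1066.6
T_out = 31452 / 1066.6 = 29.488 °C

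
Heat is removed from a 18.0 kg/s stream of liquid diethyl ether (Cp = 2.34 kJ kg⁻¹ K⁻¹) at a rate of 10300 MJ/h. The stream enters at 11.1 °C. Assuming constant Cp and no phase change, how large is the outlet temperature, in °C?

Q = 10300 MJ/h = 2861.1 kJ/s
ΔT = Q/(ṁ·Cp) = 2861.1/(18.0×2.34) = 67.928 K
T_out = 11.1 − 67.928 = -56.828 °C

T_out = -56.8 °C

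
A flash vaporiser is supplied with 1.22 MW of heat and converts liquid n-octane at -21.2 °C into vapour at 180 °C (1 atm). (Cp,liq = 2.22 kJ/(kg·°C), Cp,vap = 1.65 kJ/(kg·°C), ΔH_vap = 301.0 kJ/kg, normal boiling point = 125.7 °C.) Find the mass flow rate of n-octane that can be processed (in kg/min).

ṁ = 102 kg/min

Δh = 2.22×(125.7−-21.2) + 301.0 + 1.65×(180−125.7) = 716.71 kJ/kg
Q = 1.22 MW = 1220 kJ/s = 73200 kJ/min
ṁ = Q/Δh = 73200 / 716.71 = 102.13 kg/min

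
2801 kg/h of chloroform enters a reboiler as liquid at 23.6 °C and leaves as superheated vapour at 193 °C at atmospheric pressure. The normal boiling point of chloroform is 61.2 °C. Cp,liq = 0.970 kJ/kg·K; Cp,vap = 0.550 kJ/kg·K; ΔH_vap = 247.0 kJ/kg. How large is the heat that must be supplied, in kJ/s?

liquid 23.6→61.2 °C: 36.472 kJ/kg
vaporisation at 61.2 °C: 247 kJ/kg
vapour 61.2→193 °C: 72.49 kJ/kg
Δh = 36.472 + 247 + 72.49 = 355.96 kJ/kg
Q = ṁ·Δh = 2801 kg/h × 355.96 kJ/kg = 997050 kJ/h
|Q| = 276.96 kW

Q = 277 kJ/s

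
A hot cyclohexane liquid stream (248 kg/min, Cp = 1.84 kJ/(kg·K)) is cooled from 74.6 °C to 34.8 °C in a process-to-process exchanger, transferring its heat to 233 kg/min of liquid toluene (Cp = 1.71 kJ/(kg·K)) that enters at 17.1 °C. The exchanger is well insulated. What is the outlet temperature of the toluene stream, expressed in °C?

T_c,out = 62.7 °C

Heat released by hot stream: Q = 248 × 1.84 × (74.6 − 34.8) = 18162 kJ/min
Energy balance on cold side (adiabatic exchanger): Q = ṁ_c·Cp_c·(T_c,out − T_c,in)
T_c,out = 17.1 + 18162/(233 × 1.71) = 62.683 °C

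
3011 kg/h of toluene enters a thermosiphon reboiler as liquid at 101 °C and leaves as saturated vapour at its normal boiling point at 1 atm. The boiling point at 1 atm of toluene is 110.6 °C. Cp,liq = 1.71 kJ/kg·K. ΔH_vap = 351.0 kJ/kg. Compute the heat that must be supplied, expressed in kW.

Q = 307 kW

liquid 101→110.6 °C: 16.416 kJ/kg
vaporisation at 110.6 °C: 351 kJ/kg
Δh = 16.416 + 351 = 367.42 kJ/kg
Q = ṁ·Δh = 3011 kg/h × 367.42 kJ/kg = 1.1063e+06 kJ/h
|Q| = 307.3 kW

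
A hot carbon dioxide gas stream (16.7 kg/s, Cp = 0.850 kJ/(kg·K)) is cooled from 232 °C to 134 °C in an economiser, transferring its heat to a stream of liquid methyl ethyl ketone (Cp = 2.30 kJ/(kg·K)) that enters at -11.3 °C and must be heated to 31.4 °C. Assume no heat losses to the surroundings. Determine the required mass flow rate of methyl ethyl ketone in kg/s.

Heat released by hot stream: Q = 16.7 × 0.850 × (232 − 134) = 1391.1 kJ/s
Energy balance on cold side (adiabatic exchanger): Q = ṁ_c·Cp_c·(T_c,out − T_c,in)
ṁ_c = 1391.1 / [2.30 × (31.4 − -11.3)] = 14.165 kg/s

ṁ_c = 14.2 kg/s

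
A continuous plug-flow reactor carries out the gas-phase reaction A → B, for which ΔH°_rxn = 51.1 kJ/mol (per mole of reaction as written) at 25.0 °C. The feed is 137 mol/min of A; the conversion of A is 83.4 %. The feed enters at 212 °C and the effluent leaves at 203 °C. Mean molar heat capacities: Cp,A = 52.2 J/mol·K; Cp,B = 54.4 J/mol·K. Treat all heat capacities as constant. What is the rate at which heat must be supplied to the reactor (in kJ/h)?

Extent of reaction ξ = 0.834 × 137 = 114.26 mol/min
Reaction term: ξ·ΔH°_rxn = 114.26 × 51.1 = 5838.6 kJ/min
Sensible, feed 212→25 °C: -1337.3 kJ/min
Outlet flows (mol/min): A 22.742, B 114.26
Sensible, products 25→203 °C: 1317.7 kJ/min
Q = ΔH = 5819 kJ/min = 96.983 kW
Heat supplied = 349140 kJ/h

Q_in = 349000 kJ/h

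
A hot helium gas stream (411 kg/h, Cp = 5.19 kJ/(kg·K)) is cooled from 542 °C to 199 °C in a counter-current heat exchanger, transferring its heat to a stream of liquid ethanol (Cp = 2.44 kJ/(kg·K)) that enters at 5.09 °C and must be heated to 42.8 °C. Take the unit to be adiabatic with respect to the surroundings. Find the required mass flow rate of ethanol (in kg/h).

Heat released by hot stream: Q = 411 × 5.19 × (542 − 199) = 731650 kJ/h
Energy balance on cold side (adiabatic exchanger): Q = ṁ_c·Cp_c·(T_c,out − T_c,in)
ṁ_c = 731650 / [2.44 × (42.8 − 5.09)] = 7951.6 kg/h

ṁ_c = 7950 kg/h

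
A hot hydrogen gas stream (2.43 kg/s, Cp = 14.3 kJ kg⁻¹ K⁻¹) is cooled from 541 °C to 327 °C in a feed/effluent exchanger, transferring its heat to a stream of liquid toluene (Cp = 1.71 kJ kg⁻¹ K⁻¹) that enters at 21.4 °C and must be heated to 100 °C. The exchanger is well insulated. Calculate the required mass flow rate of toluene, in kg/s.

ṁ_c = 55.3 kg/s

Heat released by hot stream: Q = 2.43 × 14.3 × (541 − 327) = 7436.3 kJ/s
Energy balance on cold side (adiabatic exchanger): Q = ṁ_c·Cp_c·(T_c,out − T_c,in)
ṁ_c = 7436.3 / [1.71 × (100 − 21.4)] = 55.327 kg/s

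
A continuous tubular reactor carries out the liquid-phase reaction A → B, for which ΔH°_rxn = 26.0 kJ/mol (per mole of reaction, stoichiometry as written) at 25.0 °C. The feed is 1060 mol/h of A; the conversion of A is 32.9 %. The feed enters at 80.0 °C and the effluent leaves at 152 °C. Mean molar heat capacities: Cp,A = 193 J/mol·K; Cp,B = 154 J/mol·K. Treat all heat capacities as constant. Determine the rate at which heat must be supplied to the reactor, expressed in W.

Q_in = 6130 W

Extent of reaction ξ = 0.329 × 1060 = 348.74 mol/h
Reaction term: ξ·ΔH°_rxn = 348.74 × 26.0 = 9067.2 kJ/h
Sensible, feed 80.0→25 °C: -11252 kJ/h
Outlet flows (mol/h): A 711.26, B 348.74
Sensible, products 25→152 °C: 24254 kJ/h
Q = ΔH = 22070 kJ/h = 6.1305 kW
Heat supplied = 6130.5 W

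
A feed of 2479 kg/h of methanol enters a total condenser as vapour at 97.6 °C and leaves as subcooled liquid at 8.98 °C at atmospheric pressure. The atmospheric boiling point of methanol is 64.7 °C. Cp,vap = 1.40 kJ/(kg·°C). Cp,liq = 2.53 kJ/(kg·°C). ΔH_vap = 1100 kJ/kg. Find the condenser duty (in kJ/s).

Q_c = 886 kJ/s

vapour 97.6→64.7 °C: -46.06 kJ/kg
condensation at 64.7 °C: -1100 kJ/kg
liquid 64.7→8.98 °C: -140.97 kJ/kg
Δh = -46.06 + -1100 + -140.97 = -1287 kJ/kg
Q = ṁ·Δh = 2479 kg/h × -1287 kJ/kg = -3.1906e+06 kJ/h
|Q| = 886.26 kW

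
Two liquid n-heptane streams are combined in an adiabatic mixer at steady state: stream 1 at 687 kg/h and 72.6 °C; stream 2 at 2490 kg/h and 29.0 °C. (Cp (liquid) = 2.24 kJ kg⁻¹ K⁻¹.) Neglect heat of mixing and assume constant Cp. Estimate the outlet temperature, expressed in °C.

No heat crosses the boundary, so H_out = H_in.
T_out = Σ ṁᵢCp,ᵢTᵢ / Σ ṁᵢCp,ᵢ
      = 273470 / 7116.5 = 38.428 °C

T_out = 38.4 °C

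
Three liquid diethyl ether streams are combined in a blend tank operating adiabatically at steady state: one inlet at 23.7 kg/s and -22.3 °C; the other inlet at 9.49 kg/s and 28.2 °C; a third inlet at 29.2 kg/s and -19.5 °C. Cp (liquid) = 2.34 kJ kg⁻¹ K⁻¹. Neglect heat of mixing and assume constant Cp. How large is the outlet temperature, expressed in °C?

T_out = -13.3 °C

No heat crosses the boundary, so H_out = H_in.
Σ ṁᵢCp,ᵢTᵢ = 23.7×2.34×-22.3 + 9.49×2.34×28.2 + 29.2×2.34×-19.5 = -1942.9
Σ ṁᵢCp,ᵢ = 23.7×2.34 + 9.49×2.34 + 29.2×2.34 = 145.99
T_out = -1942.9 / 145.99 = -13.308 °C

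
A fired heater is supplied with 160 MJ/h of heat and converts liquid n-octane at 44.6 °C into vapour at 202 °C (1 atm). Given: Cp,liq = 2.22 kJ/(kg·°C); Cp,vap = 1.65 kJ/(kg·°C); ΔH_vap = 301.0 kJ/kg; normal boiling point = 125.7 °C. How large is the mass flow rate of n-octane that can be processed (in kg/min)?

Δh = 2.22×(125.7−44.6) + 301.0 + 1.65×(202−125.7) = 606.94 kJ/kg
Q = 160 MJ/h = 44.444 kJ/s = 2666.7 kJ/min
ṁ = Q/Δh = 2666.7 / 606.94 = 4.3936 kg/min

ṁ = 4.39 kg/min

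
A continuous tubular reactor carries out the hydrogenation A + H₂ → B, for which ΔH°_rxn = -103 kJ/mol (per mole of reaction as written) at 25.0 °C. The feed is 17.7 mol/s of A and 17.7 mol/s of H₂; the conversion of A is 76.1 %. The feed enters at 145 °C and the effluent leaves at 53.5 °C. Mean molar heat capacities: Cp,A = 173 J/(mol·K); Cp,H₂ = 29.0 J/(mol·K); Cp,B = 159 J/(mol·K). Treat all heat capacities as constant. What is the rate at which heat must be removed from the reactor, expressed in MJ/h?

Extent of reaction ξ = 0.761 × 17.7 = 13.47 mol/s
Reaction term: ξ·ΔH°_rxn = 13.47 × -103 = -1387.4 kJ/s
Sensible, feed 145→25 °C: -429.05 kJ/s
Outlet flows (mol/s): A 4.2303, H₂ 4.2303, B 13.47
Sensible, products 25→53.5 °C: 85.392 kJ/s
Q = ΔH = -1731 kJ/s = -1731 kW
Heat removed = 6231.7 MJ/h

Q_out = 6230 MJ/h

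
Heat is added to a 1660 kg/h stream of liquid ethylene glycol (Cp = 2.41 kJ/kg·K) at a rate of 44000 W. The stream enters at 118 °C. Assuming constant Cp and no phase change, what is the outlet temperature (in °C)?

Q = 44000 W = 158400 kJ/h
ΔT = Q/(ṁ·Cp) = 158400/(1660×2.41) = 39.594 K
T_out = 118 + 39.594 = 157.59 °C

T_out = 158 °C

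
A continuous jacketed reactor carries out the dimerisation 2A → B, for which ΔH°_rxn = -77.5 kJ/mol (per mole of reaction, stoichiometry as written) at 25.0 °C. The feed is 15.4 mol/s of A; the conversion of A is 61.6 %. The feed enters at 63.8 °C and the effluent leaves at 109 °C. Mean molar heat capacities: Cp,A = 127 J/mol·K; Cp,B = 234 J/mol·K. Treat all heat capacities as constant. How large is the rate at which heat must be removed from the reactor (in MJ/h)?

Q_out = 1030 MJ/h

Extent of reaction ξ = 0.616 × 15.4 / 2 = 4.7432 mol/s
Reaction term: ξ·ΔH°_rxn = 4.7432 × -77.5 = -367.6 kJ/s
Sensible, feed 63.8→25 °C: -75.885 kJ/s
Outlet flows (mol/s): A 5.9136, B 4.7432
Sensible, products 25→109 °C: 156.32 kJ/s
Q = ΔH = -287.16 kJ/s = -287.16 kW
Heat removed = 1033.8 MJ/h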